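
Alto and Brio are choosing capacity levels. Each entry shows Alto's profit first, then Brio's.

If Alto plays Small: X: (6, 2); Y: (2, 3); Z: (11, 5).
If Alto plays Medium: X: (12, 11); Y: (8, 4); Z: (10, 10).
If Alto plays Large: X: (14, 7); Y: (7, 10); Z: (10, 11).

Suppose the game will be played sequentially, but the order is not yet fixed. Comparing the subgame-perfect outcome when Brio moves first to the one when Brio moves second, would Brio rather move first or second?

second

If Alto leads: Brio's best replies are Small→Z, Medium→X, Large→Z; Alto's induced payoffs 11, 12, 10; outcome (Medium, X), payoffs (12, 11).
If Brio leads: Alto's best replies are X→Large, Y→Medium, Z→Small; Brio's induced payoffs 7, 4, 5; outcome (Large, X), payoffs (14, 7).
Brio gets 7 moving first and 11 moving second, so Brio prefers to move second.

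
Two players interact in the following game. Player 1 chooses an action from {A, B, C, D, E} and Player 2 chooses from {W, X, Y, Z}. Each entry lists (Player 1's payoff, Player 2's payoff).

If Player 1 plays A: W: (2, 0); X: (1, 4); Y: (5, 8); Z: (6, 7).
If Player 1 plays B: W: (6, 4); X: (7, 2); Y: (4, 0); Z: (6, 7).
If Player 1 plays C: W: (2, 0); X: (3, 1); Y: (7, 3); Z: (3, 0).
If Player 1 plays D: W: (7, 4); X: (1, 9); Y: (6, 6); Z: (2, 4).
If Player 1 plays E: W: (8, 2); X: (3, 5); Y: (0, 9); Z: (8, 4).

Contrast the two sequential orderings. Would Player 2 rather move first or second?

If Player 1 leads: Player 2's best replies are A→Y, B→Z, C→Y, D→X, E→Y; Player 1's induced payoffs 5, 6, 7, 1, 0; outcome (C, Y), payoffs (7, 3).
If Player 2 leads: Player 1's best replies are W→E, X→B, Y→C, Z→E; Player 2's induced payoffs 2, 2, 3, 4; outcome (E, Z), payoffs (8, 4).
Player 2 gets 4 moving first and 3 moving second, so Player 2 prefers to move first.

first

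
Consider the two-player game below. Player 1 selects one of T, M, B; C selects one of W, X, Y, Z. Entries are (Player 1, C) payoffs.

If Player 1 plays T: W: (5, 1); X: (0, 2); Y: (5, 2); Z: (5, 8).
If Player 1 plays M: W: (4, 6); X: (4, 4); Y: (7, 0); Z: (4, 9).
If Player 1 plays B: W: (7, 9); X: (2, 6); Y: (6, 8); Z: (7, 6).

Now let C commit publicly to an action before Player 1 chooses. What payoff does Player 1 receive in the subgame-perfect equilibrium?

Backward induction with C moving first.
- W → Player 1 plays B (best of 5, 4, 7); C gets 9.
- X → Player 1 plays M (best of 0, 4, 2); C gets 4.
- Y → Player 1 plays M (best of 5, 7, 6); C gets 0.
- Z → Player 1 plays B (best of 5, 4, 7); C gets 6.
C's induced payoffs are 9, 4, 0, 6, so C commits to W. Subgame-perfect outcome: (B, W) with payoffs (7, 9).

7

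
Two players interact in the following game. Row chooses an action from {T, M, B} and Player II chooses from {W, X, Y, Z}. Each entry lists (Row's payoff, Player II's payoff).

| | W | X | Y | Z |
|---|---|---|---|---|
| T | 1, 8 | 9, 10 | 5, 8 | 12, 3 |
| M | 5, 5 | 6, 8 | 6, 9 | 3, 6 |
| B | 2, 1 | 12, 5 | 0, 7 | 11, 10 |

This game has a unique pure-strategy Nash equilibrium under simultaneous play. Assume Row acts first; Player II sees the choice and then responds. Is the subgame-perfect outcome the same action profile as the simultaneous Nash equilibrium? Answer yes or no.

Backward induction with Row moving first.
- T: Player II compares 8, 10, 8, 3 and picks X; Row would get 9.
- M: Player II compares 5, 8, 9, 6 and picks Y; Row would get 6.
- B: Player II compares 1, 5, 7, 10 and picks Z; Row would get 11.
Among 9, 6, 11, the best is 11 at B. Subgame-perfect outcome: (B, Z) with payoffs (11, 10).
For the simultaneous game, intersect best replies.
Row's best replies: W→M; X→B; Y→M; Z→T.
Player II's best replies: T→X; M→Y; B→Z.
The unique mutual best reply is (M, Y), giving (6, 9).
Sequential outcome (B, Z) differs from the Nash profile (M, Y).

no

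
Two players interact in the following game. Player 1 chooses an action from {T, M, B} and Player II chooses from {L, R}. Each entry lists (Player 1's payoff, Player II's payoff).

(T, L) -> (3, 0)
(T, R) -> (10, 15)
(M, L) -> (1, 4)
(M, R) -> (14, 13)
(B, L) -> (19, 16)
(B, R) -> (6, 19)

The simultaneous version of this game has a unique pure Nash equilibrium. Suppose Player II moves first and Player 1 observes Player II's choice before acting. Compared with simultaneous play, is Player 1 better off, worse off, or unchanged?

Work backward from Player 1's decision.
- L: Player 1 compares 3, 1, 19 and picks B; Player II would get 16.
- R: Player 1 compares 10, 14, 6 and picks M; Player II would get 13.
Player II's induced payoffs are 16, 13, so Player II commits to L. Subgame-perfect outcome: (B, L) with payoffs (19, 16).
For the simultaneous game, intersect best replies.
Player 1's best replies: L→B; R→M.
Player II's best replies: T→R; M→R; B→R.
The unique mutual best reply is (M, R), giving (14, 13).
Player 1 earns 19 sequentially versus 14 at the Nash outcome: better off.

better off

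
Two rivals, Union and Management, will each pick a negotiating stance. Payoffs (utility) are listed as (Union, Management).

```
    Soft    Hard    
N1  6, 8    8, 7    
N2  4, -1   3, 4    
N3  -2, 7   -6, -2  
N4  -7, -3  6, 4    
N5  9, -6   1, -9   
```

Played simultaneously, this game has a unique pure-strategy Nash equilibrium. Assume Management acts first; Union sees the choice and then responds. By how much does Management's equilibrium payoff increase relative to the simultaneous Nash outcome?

13

Backward induction with Management moving first.
- Soft → Union plays N5 (best of 6, 4, -2, -7, 9); Management gets -6.
- Hard → Union plays N1 (best of 8, 3, -6, 6, 1); Management gets 7.
Among -6, 7, the best is 7 at Hard. Subgame-perfect outcome: (N1, Hard) with payoffs (8, 7).
Under simultaneous play:
Union's best replies: Soft→N5; Hard→N1.
Management's best replies: N1→Soft; N2→Hard; N3→Soft; N4→Hard; N5→Soft.
Only (N5, Soft) has each player best-responding; Nash payoffs (9, -6).
Management's commitment gain: 7 − -6 = 13.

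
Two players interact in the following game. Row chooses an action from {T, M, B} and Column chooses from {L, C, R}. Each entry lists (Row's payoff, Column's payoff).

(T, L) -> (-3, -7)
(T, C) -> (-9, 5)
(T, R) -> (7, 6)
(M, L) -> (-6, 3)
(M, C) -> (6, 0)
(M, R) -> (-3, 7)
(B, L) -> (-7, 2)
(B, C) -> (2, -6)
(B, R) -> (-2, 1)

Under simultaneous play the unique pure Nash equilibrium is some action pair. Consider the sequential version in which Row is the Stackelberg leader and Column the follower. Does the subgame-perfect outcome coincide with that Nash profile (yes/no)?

yes

Work backward from Column's decision.
- T: Column compares -7, 5, 6 and picks R; Row would get 7.
- M: Column compares 3, 0, 7 and picks R; Row would get -3.
- B: Column compares 2, -6, 1 and picks L; Row would get -7.
Among 7, -3, -7, the best is 7 at T. Subgame-perfect outcome: (T, R) with payoffs (7, 6).
For the simultaneous game, intersect best replies.
Row's best replies: L→T; C→M; R→T.
Column's best replies: T→R; M→R; B→L.
Only (T, R) has each player best-responding; Nash payoffs (7, 6).
Sequential outcome (T, R) coincides with the Nash profile (T, R).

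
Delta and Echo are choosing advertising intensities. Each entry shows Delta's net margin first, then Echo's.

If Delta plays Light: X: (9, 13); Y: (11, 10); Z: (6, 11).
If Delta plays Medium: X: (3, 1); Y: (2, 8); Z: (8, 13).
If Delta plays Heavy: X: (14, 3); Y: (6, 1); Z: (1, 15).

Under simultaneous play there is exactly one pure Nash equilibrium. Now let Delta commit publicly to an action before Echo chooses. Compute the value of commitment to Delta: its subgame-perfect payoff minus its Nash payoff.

1

Solve by backward induction (Delta leads).
- Light: Echo compares 13, 10, 11 and picks X; Delta would get 9.
- Medium: Echo compares 1, 8, 13 and picks Z; Delta would get 8.
- Heavy: Echo compares 3, 1, 15 and picks Z; Delta would get 1.
Maximizing over 9, 8, 1, Delta chooses Light. Subgame-perfect outcome: (Light, X) with payoffs (9, 13).
For the simultaneous game, intersect best replies.
Delta's best replies: X→Heavy; Y→Light; Z→Medium.
Echo's best replies: Light→X; Medium→Z; Heavy→Z.
The unique mutual best reply is (Medium, Z), giving (8, 13).
Delta's commitment gain: 9 − 8 = 1.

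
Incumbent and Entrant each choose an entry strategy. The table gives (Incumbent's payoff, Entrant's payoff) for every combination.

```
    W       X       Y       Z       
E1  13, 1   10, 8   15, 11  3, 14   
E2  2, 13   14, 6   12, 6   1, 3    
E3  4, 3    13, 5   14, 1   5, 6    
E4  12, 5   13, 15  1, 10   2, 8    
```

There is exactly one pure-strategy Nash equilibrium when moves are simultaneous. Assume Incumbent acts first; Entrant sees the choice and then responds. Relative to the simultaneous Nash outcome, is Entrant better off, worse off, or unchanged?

better off

Entrant best-responds to each possible Incumbent move:
- E1: Entrant compares 1, 8, 11, 14 and picks Z; Incumbent would get 3.
- E2: Entrant compares 13, 6, 6, 3 and picks W; Incumbent would get 2.
- E3: Entrant compares 3, 5, 1, 6 and picks Z; Incumbent would get 5.
- E4: Entrant compares 5, 15, 10, 8 and picks X; Incumbent would get 13.
Incumbent's induced payoffs are 3, 2, 5, 13, so Incumbent commits to E4. Subgame-perfect outcome: (E4, X) with payoffs (13, 15).
Under simultaneous play:
Incumbent's best replies: W→E1; X→E2; Y→E1; Z→E3.
Entrant's best replies: E1→Z; E2→W; E3→Z; E4→X.
Only (E3, Z) has each player best-responding; Nash payoffs (5, 6).
Entrant earns 15 sequentially versus 6 at the Nash outcome: better off.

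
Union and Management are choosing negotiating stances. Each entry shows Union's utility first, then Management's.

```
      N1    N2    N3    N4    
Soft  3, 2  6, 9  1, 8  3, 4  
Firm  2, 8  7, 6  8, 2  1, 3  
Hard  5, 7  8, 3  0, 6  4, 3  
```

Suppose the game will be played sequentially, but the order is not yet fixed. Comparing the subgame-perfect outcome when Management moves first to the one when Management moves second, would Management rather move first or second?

If Union leads: Management's best replies are Soft→N2, Firm→N1, Hard→N1; Union's induced payoffs 6, 2, 5; outcome (Soft, N2), payoffs (6, 9).
If Management leads: Union's best replies are N1→Hard, N2→Hard, N3→Firm, N4→Hard; Management's induced payoffs 7, 3, 2, 3; outcome (Hard, N1), payoffs (5, 7).
Management gets 7 moving first and 9 moving second, so Management prefers to move second.

second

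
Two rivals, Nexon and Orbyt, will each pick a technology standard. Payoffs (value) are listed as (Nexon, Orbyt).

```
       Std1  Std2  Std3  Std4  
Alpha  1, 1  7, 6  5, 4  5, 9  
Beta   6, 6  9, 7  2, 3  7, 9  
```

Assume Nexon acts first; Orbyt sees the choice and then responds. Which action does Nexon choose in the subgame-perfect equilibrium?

Orbyt best-responds to each possible Nexon move:
- Alpha: BR = Std4, leader payoff 5.
- Beta: BR = Std4, leader payoff 7.
Nexon's induced payoffs are 5, 7, so Nexon commits to Beta. Subgame-perfect outcome: (Beta, Std4) with payoffs (7, 9).

Beta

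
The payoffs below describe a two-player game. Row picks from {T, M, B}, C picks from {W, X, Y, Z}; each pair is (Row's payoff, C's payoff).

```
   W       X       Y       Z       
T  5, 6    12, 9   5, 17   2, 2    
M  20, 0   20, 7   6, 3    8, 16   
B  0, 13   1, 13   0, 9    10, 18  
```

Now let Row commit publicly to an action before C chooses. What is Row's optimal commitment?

Work backward from C's decision.
- T: C compares 6, 9, 17, 2 and picks Y; Row would get 5.
- M: C compares 0, 7, 3, 16 and picks Z; Row would get 8.
- B: C compares 13, 13, 9, 18 and picks Z; Row would get 10.
Maximizing over 5, 8, 10, Row chooses B. Subgame-perfect outcome: (B, Z) with payoffs (10, 18).

B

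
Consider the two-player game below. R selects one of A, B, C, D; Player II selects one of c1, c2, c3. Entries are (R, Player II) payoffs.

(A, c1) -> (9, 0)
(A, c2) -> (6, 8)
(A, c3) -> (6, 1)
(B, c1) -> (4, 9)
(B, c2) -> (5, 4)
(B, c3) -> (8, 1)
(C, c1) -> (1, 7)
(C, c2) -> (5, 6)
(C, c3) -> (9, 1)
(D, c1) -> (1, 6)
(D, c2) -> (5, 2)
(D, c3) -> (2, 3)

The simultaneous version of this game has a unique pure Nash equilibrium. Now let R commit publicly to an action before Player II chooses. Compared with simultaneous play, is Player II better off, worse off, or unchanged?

Backward induction with R moving first.
- A: BR = c2, leader payoff 6.
- B: BR = c1, leader payoff 4.
- C: BR = c1, leader payoff 1.
- D: BR = c1, leader payoff 1.
Maximizing over 6, 4, 1, 1, R chooses A. Subgame-perfect outcome: (A, c2) with payoffs (6, 8).
For the simultaneous game, intersect best replies.
R's best replies: c1→A; c2→A; c3→C.
Player II's best replies: A→c2; B→c1; C→c1; D→c1.
The unique mutual best reply is (A, c2), giving (6, 8).
Player II earns 8 sequentially versus 8 at the Nash outcome: unchanged.

unchanged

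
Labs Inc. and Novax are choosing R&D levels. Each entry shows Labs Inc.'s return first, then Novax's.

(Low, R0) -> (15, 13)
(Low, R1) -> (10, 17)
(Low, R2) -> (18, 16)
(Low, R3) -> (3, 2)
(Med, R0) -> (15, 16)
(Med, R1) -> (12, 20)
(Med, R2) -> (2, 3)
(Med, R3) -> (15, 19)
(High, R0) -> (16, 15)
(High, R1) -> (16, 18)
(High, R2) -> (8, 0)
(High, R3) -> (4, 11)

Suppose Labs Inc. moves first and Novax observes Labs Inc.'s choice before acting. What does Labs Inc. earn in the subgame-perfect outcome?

Backward induction with Labs Inc. moving first.
- Low: Novax compares 13, 17, 16, 2 and picks R1; Labs Inc. would get 10.
- Med: Novax compares 16, 20, 3, 19 and picks R1; Labs Inc. would get 12.
- High: Novax compares 15, 18, 0, 11 and picks R1; Labs Inc. would get 16.
Maximizing over 10, 12, 16, Labs Inc. chooses High. Subgame-perfect outcome: (High, R1) with payoffs (16, 18).

16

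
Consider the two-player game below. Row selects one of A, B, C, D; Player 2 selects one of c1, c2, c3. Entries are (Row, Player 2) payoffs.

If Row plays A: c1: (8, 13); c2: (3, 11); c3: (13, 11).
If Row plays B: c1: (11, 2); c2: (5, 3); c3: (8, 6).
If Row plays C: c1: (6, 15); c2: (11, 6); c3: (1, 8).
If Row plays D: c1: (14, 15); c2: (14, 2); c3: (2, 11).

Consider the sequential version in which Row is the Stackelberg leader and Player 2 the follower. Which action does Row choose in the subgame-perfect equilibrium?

D

Player 2 best-responds to each possible Row move:
- A → Player 2 plays c1 (best of 13, 11, 11); Row gets 8.
- B → Player 2 plays c3 (best of 2, 3, 6); Row gets 8.
- C → Player 2 plays c1 (best of 15, 6, 8); Row gets 6.
- D → Player 2 plays c1 (best of 15, 2, 11); Row gets 14.
Among 8, 8, 6, 14, the best is 14 at D. Subgame-perfect outcome: (D, c1) with payoffs (14, 15).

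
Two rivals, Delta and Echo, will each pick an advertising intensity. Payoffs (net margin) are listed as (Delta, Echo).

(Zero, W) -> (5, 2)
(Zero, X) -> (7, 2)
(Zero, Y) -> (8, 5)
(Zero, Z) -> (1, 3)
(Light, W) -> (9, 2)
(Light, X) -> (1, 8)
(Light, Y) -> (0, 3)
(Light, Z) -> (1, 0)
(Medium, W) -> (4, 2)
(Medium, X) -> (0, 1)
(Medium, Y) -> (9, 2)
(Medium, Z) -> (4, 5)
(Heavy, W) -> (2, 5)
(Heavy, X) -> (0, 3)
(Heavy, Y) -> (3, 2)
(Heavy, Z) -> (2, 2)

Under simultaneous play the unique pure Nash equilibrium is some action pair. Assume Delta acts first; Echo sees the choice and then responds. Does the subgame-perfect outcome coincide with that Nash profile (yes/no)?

Backward induction with Delta moving first.
- Zero: Echo compares 2, 2, 5, 3 and picks Y; Delta would get 8.
- Light: Echo compares 2, 8, 3, 0 and picks X; Delta would get 1.
- Medium: Echo compares 2, 1, 2, 5 and picks Z; Delta would get 4.
- Heavy: Echo compares 5, 3, 2, 2 and picks W; Delta would get 2.
Delta's induced payoffs are 8, 1, 4, 2, so Delta commits to Zero. Subgame-perfect outcome: (Zero, Y) with payoffs (8, 5).
Under simultaneous play:
Delta's best replies: W→Light; X→Zero; Y→Medium; Z→Medium.
Echo's best replies: Zero→Y; Light→X; Medium→Z; Heavy→W.
Only (Medium, Z) has each player best-responding; Nash payoffs (4, 5).
Sequential outcome (Zero, Y) differs from the Nash profile (Medium, Z).

no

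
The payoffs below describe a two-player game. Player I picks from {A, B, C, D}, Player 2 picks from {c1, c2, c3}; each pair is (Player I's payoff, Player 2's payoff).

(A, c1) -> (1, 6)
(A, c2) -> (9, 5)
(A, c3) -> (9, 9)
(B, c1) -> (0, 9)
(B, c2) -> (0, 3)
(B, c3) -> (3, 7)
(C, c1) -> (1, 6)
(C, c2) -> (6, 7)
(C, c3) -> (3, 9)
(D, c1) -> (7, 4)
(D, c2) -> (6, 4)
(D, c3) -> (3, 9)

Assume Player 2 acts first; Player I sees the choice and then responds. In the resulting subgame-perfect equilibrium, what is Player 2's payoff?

9

Backward induction with Player 2 moving first.
- c1 → Player I plays D (best of 1, 0, 1, 7); Player 2 gets 4.
- c2 → Player I plays A (best of 9, 0, 6, 6); Player 2 gets 5.
- c3 → Player I plays A (best of 9, 3, 3, 3); Player 2 gets 9.
Among 4, 5, 9, the best is 9 at c3. Subgame-perfect outcome: (A, c3) with payoffs (9, 9).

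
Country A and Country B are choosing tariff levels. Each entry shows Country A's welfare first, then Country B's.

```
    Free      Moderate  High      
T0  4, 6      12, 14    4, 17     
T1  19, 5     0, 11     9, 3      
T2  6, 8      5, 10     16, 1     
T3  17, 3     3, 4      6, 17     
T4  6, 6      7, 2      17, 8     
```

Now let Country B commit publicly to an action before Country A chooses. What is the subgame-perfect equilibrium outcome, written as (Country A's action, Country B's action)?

(T0, Moderate)

Backward induction with Country B moving first.
- Free: Country A compares 4, 19, 6, 17, 6 and picks T1; Country B would get 5.
- Moderate: Country A compares 12, 0, 5, 3, 7 and picks T0; Country B would get 14.
- High: Country A compares 4, 9, 16, 6, 17 and picks T4; Country B would get 8.
Among 5, 14, 8, the best is 14 at Moderate. Subgame-perfect outcome: (T0, Moderate) with payoffs (12, 14).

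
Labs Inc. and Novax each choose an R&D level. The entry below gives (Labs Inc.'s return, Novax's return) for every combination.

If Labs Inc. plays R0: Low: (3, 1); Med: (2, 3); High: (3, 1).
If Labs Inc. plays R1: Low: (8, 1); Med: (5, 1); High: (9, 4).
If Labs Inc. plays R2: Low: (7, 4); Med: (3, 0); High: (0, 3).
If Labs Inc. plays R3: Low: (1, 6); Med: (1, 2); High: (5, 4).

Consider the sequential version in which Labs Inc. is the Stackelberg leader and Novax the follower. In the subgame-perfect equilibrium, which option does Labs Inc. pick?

Backward induction with Labs Inc. moving first.
- R0: BR = Med, leader payoff 2.
- R1: BR = High, leader payoff 9.
- R2: BR = Low, leader payoff 7.
- R3: BR = Low, leader payoff 1.
Maximizing over 2, 9, 7, 1, Labs Inc. chooses R1. Subgame-perfect outcome: (R1, High) with payoffs (9, 4).

R1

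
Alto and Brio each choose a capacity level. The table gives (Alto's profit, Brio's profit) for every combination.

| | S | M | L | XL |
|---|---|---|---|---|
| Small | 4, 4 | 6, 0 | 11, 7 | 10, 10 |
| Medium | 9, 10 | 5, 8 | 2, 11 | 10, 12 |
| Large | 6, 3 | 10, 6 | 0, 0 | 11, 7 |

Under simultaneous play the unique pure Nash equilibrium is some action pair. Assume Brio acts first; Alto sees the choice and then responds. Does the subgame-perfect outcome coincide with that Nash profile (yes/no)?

Work backward from Alto's decision.
- S: Alto compares 4, 9, 6 and picks Medium; Brio would get 10.
- M: Alto compares 6, 5, 10 and picks Large; Brio would get 6.
- L: Alto compares 11, 2, 0 and picks Small; Brio would get 7.
- XL: Alto compares 10, 10, 11 and picks Large; Brio would get 7.
Brio's induced payoffs are 10, 6, 7, 7, so Brio commits to S. Subgame-perfect outcome: (Medium, S) with payoffs (9, 10).
For the simultaneous game, intersect best replies.
Alto's best replies: S→Medium; M→Large; L→Small; XL→Large.
Brio's best replies: Small→XL; Medium→XL; Large→XL.
Only (Large, XL) has each player best-responding; Nash payoffs (11, 7).
Sequential outcome (Medium, S) differs from the Nash profile (Large, XL).

no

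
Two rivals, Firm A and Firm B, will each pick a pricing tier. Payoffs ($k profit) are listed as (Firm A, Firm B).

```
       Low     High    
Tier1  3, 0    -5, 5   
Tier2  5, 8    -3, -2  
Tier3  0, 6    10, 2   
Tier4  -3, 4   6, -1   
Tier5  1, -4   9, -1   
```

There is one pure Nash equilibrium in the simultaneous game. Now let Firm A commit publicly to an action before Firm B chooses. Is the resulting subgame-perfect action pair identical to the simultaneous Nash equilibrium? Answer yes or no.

no

Firm B best-responds to each possible Firm A move:
- Tier1 → Firm B plays High (best of 0, 5); Firm A gets -5.
- Tier2 → Firm B plays Low (best of 8, -2); Firm A gets 5.
- Tier3 → Firm B plays Low (best of 6, 2); Firm A gets 0.
- Tier4 → Firm B plays Low (best of 4, -1); Firm A gets -3.
- Tier5 → Firm B plays High (best of -4, -1); Firm A gets 9.
Among -5, 5, 0, -3, 9, the best is 9 at Tier5. Subgame-perfect outcome: (Tier5, High) with payoffs (9, -1).
For the simultaneous game, intersect best replies.
Firm A's best replies: Low→Tier2; High→Tier3.
Firm B's best replies: Tier1→High; Tier2→Low; Tier3→Low; Tier4→Low; Tier5→High.
The unique mutual best reply is (Tier2, Low), giving (5, 8).
Sequential outcome (Tier5, High) differs from the Nash profile (Tier2, Low).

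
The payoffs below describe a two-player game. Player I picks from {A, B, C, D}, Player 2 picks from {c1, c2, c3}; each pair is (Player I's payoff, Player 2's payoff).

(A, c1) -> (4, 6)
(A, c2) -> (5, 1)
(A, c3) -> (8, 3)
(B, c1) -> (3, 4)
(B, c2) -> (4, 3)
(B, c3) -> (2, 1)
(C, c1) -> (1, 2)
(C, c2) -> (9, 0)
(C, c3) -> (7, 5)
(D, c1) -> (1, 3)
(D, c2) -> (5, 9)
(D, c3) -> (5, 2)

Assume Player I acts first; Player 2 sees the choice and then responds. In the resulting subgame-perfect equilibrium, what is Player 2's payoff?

5

Solve by backward induction (Player I leads).
- A: Player 2 compares 6, 1, 3 and picks c1; Player I would get 4.
- B: Player 2 compares 4, 3, 1 and picks c1; Player I would get 3.
- C: Player 2 compares 2, 0, 5 and picks c3; Player I would get 7.
- D: Player 2 compares 3, 9, 2 and picks c2; Player I would get 5.
Player I's induced payoffs are 4, 3, 7, 5, so Player I commits to C. Subgame-perfect outcome: (C, c3) with payoffs (7, 5).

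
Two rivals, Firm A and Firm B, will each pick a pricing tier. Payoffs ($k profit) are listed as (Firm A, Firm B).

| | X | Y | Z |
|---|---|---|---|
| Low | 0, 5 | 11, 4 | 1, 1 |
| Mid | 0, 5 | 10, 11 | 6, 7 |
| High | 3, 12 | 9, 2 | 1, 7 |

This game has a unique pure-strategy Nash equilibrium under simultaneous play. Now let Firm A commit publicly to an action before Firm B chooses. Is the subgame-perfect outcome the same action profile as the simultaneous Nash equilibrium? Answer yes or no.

no

Solve by backward induction (Firm A leads).
- Low: Firm B compares 5, 4, 1 and picks X; Firm A would get 0.
- Mid: Firm B compares 5, 11, 7 and picks Y; Firm A would get 10.
- High: Firm B compares 12, 2, 7 and picks X; Firm A would get 3.
Among 0, 10, 3, the best is 10 at Mid. Subgame-perfect outcome: (Mid, Y) with payoffs (10, 11).
Under simultaneous play:
Firm A's best replies: X→High; Y→Low; Z→Mid.
Firm B's best replies: Low→X; Mid→Y; High→X.
The unique mutual best reply is (High, X), giving (3, 12).
Sequential outcome (Mid, Y) differs from the Nash profile (High, X).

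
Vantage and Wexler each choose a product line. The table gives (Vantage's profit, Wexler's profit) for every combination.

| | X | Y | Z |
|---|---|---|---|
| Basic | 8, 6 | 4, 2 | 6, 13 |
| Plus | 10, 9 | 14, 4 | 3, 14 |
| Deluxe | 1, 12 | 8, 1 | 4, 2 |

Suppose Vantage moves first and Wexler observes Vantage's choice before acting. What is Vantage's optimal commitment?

Backward induction with Vantage moving first.
- Basic → Wexler plays Z (best of 6, 2, 13); Vantage gets 6.
- Plus → Wexler plays Z (best of 9, 4, 14); Vantage gets 3.
- Deluxe → Wexler plays X (best of 12, 1, 2); Vantage gets 1.
Vantage's induced payoffs are 6, 3, 1, so Vantage commits to Basic. Subgame-perfect outcome: (Basic, Z) with payoffs (6, 13).

Basic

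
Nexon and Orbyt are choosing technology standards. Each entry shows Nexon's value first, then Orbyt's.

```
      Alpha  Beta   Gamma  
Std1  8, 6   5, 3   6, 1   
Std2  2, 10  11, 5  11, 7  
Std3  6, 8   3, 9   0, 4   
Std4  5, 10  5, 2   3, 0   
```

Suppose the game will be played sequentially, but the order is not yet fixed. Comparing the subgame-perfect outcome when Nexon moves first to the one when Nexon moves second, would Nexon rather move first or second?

second

If Nexon leads: Orbyt's best replies are Std1→Alpha, Std2→Alpha, Std3→Beta, Std4→Alpha; Nexon's induced payoffs 8, 2, 3, 5; outcome (Std1, Alpha), payoffs (8, 6).
If Orbyt leads: Nexon's best replies are Alpha→Std1, Beta→Std2, Gamma→Std2; Orbyt's induced payoffs 6, 5, 7; outcome (Std2, Gamma), payoffs (11, 7).
Nexon gets 8 moving first and 11 moving second, so Nexon prefers to move second.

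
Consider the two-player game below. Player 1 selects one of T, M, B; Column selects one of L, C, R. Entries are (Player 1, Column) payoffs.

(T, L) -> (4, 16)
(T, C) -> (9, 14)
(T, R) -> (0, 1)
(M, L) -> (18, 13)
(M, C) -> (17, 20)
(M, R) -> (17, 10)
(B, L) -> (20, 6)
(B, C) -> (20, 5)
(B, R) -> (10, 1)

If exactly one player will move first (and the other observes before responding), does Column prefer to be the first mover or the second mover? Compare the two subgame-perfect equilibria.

first

If Player 1 leads: Column's best replies are T→L, M→C, B→L; Player 1's induced payoffs 4, 17, 20; outcome (B, L), payoffs (20, 6).
If Column leads: Player 1's best replies are L→B, C→B, R→M; Column's induced payoffs 6, 5, 10; outcome (M, R), payoffs (17, 10).
Column gets 10 moving first and 6 moving second, so Column prefers to move first.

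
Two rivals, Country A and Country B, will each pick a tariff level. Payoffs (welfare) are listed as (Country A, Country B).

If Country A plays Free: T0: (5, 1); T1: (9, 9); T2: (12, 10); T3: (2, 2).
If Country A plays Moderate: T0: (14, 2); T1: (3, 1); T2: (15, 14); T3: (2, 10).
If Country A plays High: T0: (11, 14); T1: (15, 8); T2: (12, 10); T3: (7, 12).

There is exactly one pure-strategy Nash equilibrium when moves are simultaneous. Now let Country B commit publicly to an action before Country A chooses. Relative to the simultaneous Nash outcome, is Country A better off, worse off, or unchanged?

Work backward from Country A's decision.
- T0: BR = Moderate, leader payoff 2.
- T1: BR = High, leader payoff 8.
- T2: BR = Moderate, leader payoff 14.
- T3: BR = High, leader payoff 12.
Maximizing over 2, 8, 14, 12, Country B chooses T2. Subgame-perfect outcome: (Moderate, T2) with payoffs (15, 14).
Under simultaneous play:
Country A's best replies: T0→Moderate; T1→High; T2→Moderate; T3→High.
Country B's best replies: Free→T2; Moderate→T2; High→T0.
Only (Moderate, T2) has each player best-responding; Nash payoffs (15, 14).
Country A earns 15 sequentially versus 15 at the Nash outcome: unchanged.

unchanged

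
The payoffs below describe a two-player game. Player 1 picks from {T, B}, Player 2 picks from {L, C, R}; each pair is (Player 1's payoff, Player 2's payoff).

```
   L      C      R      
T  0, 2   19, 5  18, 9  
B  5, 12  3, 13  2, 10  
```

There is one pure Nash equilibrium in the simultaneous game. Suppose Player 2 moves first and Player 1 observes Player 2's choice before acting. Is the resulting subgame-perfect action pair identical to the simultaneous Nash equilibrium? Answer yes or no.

no

Work backward from Player 1's decision.
- L: Player 1 compares 0, 5 and picks B; Player 2 would get 12.
- C: Player 1 compares 19, 3 and picks T; Player 2 would get 5.
- R: Player 1 compares 18, 2 and picks T; Player 2 would get 9.
Among 12, 5, 9, the best is 12 at L. Subgame-perfect outcome: (B, L) with payoffs (5, 12).
Now find the simultaneous Nash equilibrium.
Player 1's best replies: L→B; C→T; R→T.
Player 2's best replies: T→R; B→C.
The unique mutual best reply is (T, R), giving (18, 9).
Sequential outcome (B, L) differs from the Nash profile (T, R).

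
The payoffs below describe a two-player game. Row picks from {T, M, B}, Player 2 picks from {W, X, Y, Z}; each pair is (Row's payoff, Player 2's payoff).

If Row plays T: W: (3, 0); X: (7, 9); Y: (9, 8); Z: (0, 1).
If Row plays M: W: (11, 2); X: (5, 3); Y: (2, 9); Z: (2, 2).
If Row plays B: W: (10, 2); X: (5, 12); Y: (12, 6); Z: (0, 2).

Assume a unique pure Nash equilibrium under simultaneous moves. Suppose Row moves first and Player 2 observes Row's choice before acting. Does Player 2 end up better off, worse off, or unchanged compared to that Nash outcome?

Work backward from Player 2's decision.
- T → Player 2 plays X (best of 0, 9, 8, 1); Row gets 7.
- M → Player 2 plays Y (best of 2, 3, 9, 2); Row gets 2.
- B → Player 2 plays X (best of 2, 12, 6, 2); Row gets 5.
Row's induced payoffs are 7, 2, 5, so Row commits to T. Subgame-perfect outcome: (T, X) with payoffs (7, 9).
For the simultaneous game, intersect best replies.
Row's best replies: W→M; X→T; Y→B; Z→M.
Player 2's best replies: T→X; M→Y; B→X.
Only (T, X) has each player best-responding; Nash payoffs (7, 9).
Player 2 earns 9 sequentially versus 9 at the Nash outcome: unchanged.

unchanged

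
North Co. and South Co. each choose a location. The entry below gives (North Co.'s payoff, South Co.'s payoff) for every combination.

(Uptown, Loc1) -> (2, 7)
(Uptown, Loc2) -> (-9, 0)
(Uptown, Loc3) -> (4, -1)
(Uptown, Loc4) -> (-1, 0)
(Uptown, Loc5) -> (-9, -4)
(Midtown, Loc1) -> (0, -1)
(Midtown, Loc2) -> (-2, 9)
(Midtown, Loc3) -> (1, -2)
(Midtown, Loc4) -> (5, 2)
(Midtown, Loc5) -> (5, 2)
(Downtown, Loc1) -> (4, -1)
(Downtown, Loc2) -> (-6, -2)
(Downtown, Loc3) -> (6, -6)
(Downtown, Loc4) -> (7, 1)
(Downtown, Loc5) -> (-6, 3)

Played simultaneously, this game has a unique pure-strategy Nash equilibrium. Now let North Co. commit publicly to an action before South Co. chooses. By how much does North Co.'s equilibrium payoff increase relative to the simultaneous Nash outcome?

4

Solve by backward induction (North Co. leads).
- Uptown: BR = Loc1, leader payoff 2.
- Midtown: BR = Loc2, leader payoff -2.
- Downtown: BR = Loc5, leader payoff -6.
Among 2, -2, -6, the best is 2 at Uptown. Subgame-perfect outcome: (Uptown, Loc1) with payoffs (2, 7).
For the simultaneous game, intersect best replies.
North Co.'s best replies: Loc1→Downtown; Loc2→Midtown; Loc3→Downtown; Loc4→Downtown; Loc5→Midtown.
South Co.'s best replies: Uptown→Loc1; Midtown→Loc2; Downtown→Loc5.
The unique mutual best reply is (Midtown, Loc2), giving (-2, 9).
North Co.'s commitment gain: 2 − -2 = 4.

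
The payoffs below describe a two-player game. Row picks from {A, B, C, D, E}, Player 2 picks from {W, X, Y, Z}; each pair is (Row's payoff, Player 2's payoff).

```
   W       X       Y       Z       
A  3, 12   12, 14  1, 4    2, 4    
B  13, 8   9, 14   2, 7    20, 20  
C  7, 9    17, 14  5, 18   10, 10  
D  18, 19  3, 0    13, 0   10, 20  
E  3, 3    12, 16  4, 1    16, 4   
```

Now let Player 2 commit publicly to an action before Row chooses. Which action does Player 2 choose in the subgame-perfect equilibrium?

Work backward from Row's decision.
- W: BR = D, leader payoff 19.
- X: BR = C, leader payoff 14.
- Y: BR = D, leader payoff 0.
- Z: BR = B, leader payoff 20.
Player 2's induced payoffs are 19, 14, 0, 20, so Player 2 commits to Z. Subgame-perfect outcome: (B, Z) with payoffs (20, 20).

Z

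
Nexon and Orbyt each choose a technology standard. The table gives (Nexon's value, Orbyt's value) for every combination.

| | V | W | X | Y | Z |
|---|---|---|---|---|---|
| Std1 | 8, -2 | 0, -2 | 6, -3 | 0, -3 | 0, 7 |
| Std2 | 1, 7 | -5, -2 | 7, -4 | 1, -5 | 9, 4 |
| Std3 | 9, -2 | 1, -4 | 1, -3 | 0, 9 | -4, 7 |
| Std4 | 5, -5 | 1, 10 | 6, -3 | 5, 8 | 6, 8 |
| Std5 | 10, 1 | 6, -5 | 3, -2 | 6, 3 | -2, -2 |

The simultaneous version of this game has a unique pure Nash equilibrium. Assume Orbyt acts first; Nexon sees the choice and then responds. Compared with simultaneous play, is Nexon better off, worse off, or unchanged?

better off

Backward induction with Orbyt moving first.
- V: Nexon compares 8, 1, 9, 5, 10 and picks Std5; Orbyt would get 1.
- W: Nexon compares 0, -5, 1, 1, 6 and picks Std5; Orbyt would get -5.
- X: Nexon compares 6, 7, 1, 6, 3 and picks Std2; Orbyt would get -4.
- Y: Nexon compares 0, 1, 0, 5, 6 and picks Std5; Orbyt would get 3.
- Z: Nexon compares 0, 9, -4, 6, -2 and picks Std2; Orbyt would get 4.
Orbyt's induced payoffs are 1, -5, -4, 3, 4, so Orbyt commits to Z. Subgame-perfect outcome: (Std2, Z) with payoffs (9, 4).
Now find the simultaneous Nash equilibrium.
Nexon's best replies: V→Std5; W→Std5; X→Std2; Y→Std5; Z→Std2.
Orbyt's best replies: Std1→Z; Std2→V; Std3→Y; Std4→W; Std5→Y.
The unique mutual best reply is (Std5, Y), giving (6, 3).
Nexon earns 9 sequentially versus 6 at the Nash outcome: better off.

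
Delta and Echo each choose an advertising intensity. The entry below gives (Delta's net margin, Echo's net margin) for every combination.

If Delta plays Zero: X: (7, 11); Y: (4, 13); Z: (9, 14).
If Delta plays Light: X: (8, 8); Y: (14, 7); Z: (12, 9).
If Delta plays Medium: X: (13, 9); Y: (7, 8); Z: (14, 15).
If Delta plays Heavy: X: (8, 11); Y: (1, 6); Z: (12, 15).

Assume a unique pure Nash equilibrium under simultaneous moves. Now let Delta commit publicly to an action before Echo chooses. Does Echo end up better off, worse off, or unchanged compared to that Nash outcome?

Solve by backward induction (Delta leads).
- Zero: BR = Z, leader payoff 9.
- Light: BR = Z, leader payoff 12.
- Medium: BR = Z, leader payoff 14.
- Heavy: BR = Z, leader payoff 12.
Delta's induced payoffs are 9, 12, 14, 12, so Delta commits to Medium. Subgame-perfect outcome: (Medium, Z) with payoffs (14, 15).
Now find the simultaneous Nash equilibrium.
Delta's best replies: X→Medium; Y→Light; Z→Medium.
Echo's best replies: Zero→Z; Light→Z; Medium→Z; Heavy→Z.
Only (Medium, Z) has each player best-responding; Nash payoffs (14, 15).
Echo earns 15 sequentially versus 15 at the Nash outcome: unchanged.

unchanged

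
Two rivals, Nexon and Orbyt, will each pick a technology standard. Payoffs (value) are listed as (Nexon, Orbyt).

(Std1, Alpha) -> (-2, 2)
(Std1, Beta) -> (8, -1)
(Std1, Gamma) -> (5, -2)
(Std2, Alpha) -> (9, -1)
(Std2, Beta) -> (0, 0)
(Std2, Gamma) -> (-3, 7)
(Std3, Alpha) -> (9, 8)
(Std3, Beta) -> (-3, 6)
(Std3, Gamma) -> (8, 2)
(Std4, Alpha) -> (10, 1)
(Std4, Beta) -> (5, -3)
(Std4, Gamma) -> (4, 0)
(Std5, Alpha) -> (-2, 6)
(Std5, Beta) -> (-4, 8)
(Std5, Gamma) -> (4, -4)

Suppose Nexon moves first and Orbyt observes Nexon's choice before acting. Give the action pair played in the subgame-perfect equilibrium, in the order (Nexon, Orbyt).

(Std4, Alpha)

Solve by backward induction (Nexon leads).
- Std1: BR = Alpha, leader payoff -2.
- Std2: BR = Gamma, leader payoff -3.
- Std3: BR = Alpha, leader payoff 9.
- Std4: BR = Alpha, leader payoff 10.
- Std5: BR = Beta, leader payoff -4.
Among -2, -3, 9, 10, -4, the best is 10 at Std4. Subgame-perfect outcome: (Std4, Alpha) with payoffs (10, 1).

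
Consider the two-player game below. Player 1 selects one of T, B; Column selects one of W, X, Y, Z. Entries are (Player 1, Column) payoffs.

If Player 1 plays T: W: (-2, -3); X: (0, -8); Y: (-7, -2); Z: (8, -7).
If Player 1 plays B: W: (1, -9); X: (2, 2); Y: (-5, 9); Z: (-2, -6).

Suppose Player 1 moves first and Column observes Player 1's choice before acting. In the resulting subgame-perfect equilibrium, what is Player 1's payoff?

Work backward from Column's decision.
- T: BR = Y, leader payoff -7.
- B: BR = Y, leader payoff -5.
Player 1's induced payoffs are -7, -5, so Player 1 commits to B. Subgame-perfect outcome: (B, Y) with payoffs (-5, 9).

-5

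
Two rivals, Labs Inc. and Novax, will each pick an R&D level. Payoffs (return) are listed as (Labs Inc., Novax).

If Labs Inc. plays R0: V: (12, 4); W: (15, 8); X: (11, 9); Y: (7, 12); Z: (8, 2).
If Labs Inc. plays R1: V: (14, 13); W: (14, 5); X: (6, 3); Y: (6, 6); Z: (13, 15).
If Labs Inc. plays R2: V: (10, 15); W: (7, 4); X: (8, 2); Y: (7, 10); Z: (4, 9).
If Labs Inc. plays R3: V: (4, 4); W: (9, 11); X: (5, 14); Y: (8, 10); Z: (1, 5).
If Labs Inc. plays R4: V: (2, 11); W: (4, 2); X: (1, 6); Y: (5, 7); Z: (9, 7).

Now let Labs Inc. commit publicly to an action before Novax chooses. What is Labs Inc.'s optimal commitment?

R1

Novax best-responds to each possible Labs Inc. move:
- R0 → Novax plays Y (best of 4, 8, 9, 12, 2); Labs Inc. gets 7.
- R1 → Novax plays Z (best of 13, 5, 3, 6, 15); Labs Inc. gets 13.
- R2 → Novax plays V (best of 15, 4, 2, 10, 9); Labs Inc. gets 10.
- R3 → Novax plays X (best of 4, 11, 14, 10, 5); Labs Inc. gets 5.
- R4 → Novax plays V (best of 11, 2, 6, 7, 7); Labs Inc. gets 2.
Among 7, 13, 10, 5, 2, the best is 13 at R1. Subgame-perfect outcome: (R1, Z) with payoffs (13, 15).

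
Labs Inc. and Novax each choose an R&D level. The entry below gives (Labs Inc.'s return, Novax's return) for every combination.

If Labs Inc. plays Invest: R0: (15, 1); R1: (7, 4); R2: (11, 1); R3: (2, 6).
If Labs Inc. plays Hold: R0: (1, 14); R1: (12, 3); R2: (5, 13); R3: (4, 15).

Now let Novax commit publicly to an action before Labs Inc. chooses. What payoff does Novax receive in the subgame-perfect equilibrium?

Solve by backward induction (Novax leads).
- R0 → Labs Inc. plays Invest (best of 15, 1); Novax gets 1.
- R1 → Labs Inc. plays Hold (best of 7, 12); Novax gets 3.
- R2 → Labs Inc. plays Invest (best of 11, 5); Novax gets 1.
- R3 → Labs Inc. plays Hold (best of 2, 4); Novax gets 15.
Maximizing over 1, 3, 1, 15, Novax chooses R3. Subgame-perfect outcome: (Hold, R3) with payoffs (4, 15).

15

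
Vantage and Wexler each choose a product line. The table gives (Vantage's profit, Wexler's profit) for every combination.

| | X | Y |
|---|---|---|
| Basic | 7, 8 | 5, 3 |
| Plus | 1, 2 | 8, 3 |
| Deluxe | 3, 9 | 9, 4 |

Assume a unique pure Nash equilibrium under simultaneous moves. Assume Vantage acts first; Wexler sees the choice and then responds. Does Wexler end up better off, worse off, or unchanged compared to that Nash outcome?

Backward induction with Vantage moving first.
- Basic: Wexler compares 8, 3 and picks X; Vantage would get 7.
- Plus: Wexler compares 2, 3 and picks Y; Vantage would get 8.
- Deluxe: Wexler compares 9, 4 and picks X; Vantage would get 3.
Among 7, 8, 3, the best is 8 at Plus. Subgame-perfect outcome: (Plus, Y) with payoffs (8, 3).
Under simultaneous play:
Vantage's best replies: X→Basic; Y→Deluxe.
Wexler's best replies: Basic→X; Plus→Y; Deluxe→X.
Only (Basic, X) has each player best-responding; Nash payoffs (7, 8).
Wexler earns 3 sequentially versus 8 at the Nash outcome: worse off.

worse off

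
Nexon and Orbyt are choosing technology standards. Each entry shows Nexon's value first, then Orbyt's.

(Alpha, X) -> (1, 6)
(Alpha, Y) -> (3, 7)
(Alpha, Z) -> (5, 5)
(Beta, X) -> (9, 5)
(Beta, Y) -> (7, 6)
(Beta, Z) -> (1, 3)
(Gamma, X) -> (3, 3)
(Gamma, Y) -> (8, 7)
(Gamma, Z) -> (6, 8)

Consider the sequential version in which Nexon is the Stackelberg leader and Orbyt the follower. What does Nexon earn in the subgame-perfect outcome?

Work backward from Orbyt's decision.
- Alpha: BR = Y, leader payoff 3.
- Beta: BR = Y, leader payoff 7.
- Gamma: BR = Z, leader payoff 6.
Maximizing over 3, 7, 6, Nexon chooses Beta. Subgame-perfect outcome: (Beta, Y) with payoffs (7, 6).

7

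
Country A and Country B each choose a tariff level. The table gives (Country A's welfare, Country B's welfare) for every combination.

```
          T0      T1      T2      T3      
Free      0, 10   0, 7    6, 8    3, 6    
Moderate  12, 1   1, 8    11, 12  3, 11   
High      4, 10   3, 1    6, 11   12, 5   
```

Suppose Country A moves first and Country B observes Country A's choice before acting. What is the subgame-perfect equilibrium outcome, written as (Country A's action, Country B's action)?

(Moderate, T2)

Backward induction with Country A moving first.
- Free: BR = T0, leader payoff 0.
- Moderate: BR = T2, leader payoff 11.
- High: BR = T2, leader payoff 6.
Country A's induced payoffs are 0, 11, 6, so Country A commits to Moderate. Subgame-perfect outcome: (Moderate, T2) with payoffs (11, 12).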